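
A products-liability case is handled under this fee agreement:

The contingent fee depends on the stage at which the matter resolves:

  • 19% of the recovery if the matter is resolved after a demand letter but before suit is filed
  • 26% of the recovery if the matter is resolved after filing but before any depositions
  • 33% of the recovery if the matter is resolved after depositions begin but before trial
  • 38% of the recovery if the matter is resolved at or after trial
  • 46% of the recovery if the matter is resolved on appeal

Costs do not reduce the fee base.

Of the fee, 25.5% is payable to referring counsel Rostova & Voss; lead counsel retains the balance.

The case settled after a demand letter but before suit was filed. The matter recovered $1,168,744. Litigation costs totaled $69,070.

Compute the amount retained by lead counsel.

Fee base is the gross recovery, $1,168,744; costs are reimbursed separately.
The matter settled after a demand letter but before suit was filed, so the 19% rate applies.
$1,168,744 × 19% = $222,061.36
Referral share: 25.5% of $222,061.36 = $56,625.65; lead counsel retains $222,061.36 − $56,625.65 = $165,435.71.

$165,435.71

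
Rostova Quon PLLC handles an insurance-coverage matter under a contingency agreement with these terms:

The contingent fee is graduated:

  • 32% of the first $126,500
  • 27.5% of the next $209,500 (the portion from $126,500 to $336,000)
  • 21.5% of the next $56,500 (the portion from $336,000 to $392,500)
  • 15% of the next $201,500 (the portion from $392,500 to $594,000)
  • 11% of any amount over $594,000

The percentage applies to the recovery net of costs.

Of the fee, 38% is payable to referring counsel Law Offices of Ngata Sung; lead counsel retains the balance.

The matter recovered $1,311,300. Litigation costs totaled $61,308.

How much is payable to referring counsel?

Fee base (net of costs): $1,311,300 − $61,308 = $1,249,992
First $126,500 at 32% = $40,480.00
Next $209,500 at 27.5% = $57,612.50
Next $56,500 at 21.5% = $12,147.50
Next $201,500 at 15% = $30,225.00
Remaining $655,992 at 11% = $72,159.12
Fee: $40,480.00 + $57,612.50 + $12,147.50 + $30,225.00 + $72,159.12 = $212,624.12
Referral share: 38% of $212,624.12 = $80,797.17; lead counsel retains $212,624.12 − $80,797.17 = $131,826.95.

$80,797.17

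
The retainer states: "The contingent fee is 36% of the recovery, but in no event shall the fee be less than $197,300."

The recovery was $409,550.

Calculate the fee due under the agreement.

36% of $409,550 = $147,438.00
That is below the $197,300 minimum, so the minimum applies.

$197,300.00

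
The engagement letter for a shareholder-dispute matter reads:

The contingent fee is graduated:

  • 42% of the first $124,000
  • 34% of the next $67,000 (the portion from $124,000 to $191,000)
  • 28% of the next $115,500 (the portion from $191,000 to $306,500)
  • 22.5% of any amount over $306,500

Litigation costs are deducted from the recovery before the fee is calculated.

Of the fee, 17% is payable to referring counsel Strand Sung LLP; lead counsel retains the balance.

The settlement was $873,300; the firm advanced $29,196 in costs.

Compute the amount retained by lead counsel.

Fee base (net of costs): $873,300 − $29,196 = $844,104
First $124,000 at 42% = $52,080.00
Next $67,000 at 34% = $22,780.00
Next $115,500 at 28% = $32,340.00
Remaining $537,604 at 22.5% = $120,960.90
Fee: $52,080.00 + $22,780.00 + $32,340.00 + $120,960.90 = $228,160.90
Referral share: 17% of $228,160.90 = $38,787.35; lead counsel retains $228,160.90 − $38,787.35 = $189,373.55.

$189,373.55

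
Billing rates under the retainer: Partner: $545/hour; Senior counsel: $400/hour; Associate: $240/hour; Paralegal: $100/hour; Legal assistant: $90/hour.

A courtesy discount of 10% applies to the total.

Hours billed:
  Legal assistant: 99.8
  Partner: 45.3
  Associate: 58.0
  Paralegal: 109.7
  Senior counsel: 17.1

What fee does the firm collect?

Partner: 45.3 × $545 = $24,688.50
Senior counsel: 17.1 × $400 = $6,840.00
Associate: 58.0 × $240 = $13,920.00
Paralegal: 109.7 × $100 = $10,970.00
Legal assistant: 99.8 × $90 = $8,982.00
Subtotal: $65,400.50
Less 10% discount: −$6,540.05
Total: $65,400.50 − $6,540.05 = $58,860.45

$58,860.45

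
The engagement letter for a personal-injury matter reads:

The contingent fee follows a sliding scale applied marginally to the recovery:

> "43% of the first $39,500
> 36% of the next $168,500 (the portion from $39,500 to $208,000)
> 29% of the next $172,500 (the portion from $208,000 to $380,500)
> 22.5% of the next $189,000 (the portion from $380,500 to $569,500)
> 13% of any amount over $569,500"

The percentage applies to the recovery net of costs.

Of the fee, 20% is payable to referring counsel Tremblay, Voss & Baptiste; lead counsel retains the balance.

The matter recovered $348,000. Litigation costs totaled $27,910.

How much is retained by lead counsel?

$88,120.88

Fee base (net of costs): $348,000 − $27,910 = $320,090
First $39,500 at 43% = $16,985.00
Next $168,500 at 36% = $60,660.00
Remaining $112,090 at 29% = $32,506.10
Fee: $16,985.00 + $60,660.00 + $32,506.10 = $110,151.10
Referral share: 20% of $110,151.10 = $22,030.22; lead counsel retains $110,151.10 − $22,030.22 = $88,120.88.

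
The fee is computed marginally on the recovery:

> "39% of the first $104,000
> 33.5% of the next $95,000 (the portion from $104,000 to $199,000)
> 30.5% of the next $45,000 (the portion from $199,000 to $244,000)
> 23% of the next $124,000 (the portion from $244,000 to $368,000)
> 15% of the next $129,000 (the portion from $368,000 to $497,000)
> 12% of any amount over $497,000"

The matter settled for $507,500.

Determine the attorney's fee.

$135,240.00

First $104,000 at 39% = $40,560.00
Next $95,000 at 33.5% = $31,825.00
Next $45,000 at 30.5% = $13,725.00
Next $124,000 at 23% = $28,520.00
Next $129,000 at 15% = $19,350.00
Remaining $10,500 at 12% = $1,260.00
Fee: $40,560.00 + $31,825.00 + $13,725.00 + $28,520.00 + $19,350.00 + $1,260.00 = $135,240.00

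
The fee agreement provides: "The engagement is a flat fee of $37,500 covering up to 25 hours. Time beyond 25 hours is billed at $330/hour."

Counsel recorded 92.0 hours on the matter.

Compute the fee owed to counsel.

$59,610.00

Flat fee: $37,500.00
Excess hours: 92.0 − 25 = 67.0
Overrun: 67.0 × $330 = $22,110.00
Total: $37,500.00 + $22,110.00 = $59,610.00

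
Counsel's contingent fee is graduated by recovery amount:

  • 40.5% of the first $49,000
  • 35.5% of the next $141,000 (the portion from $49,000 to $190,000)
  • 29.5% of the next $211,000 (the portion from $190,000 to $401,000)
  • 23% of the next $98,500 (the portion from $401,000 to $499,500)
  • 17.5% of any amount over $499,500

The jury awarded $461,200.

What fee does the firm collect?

First $49,000 at 40.5% = $19,845.00
Next $141,000 at 35.5% = $50,055.00
Next $211,000 at 29.5% = $62,245.00
Remaining $60,200 at 23% = $13,846.00
Fee: $19,845.00 + $50,055.00 + $62,245.00 + $13,846.00 = $145,991.00

$145,991.00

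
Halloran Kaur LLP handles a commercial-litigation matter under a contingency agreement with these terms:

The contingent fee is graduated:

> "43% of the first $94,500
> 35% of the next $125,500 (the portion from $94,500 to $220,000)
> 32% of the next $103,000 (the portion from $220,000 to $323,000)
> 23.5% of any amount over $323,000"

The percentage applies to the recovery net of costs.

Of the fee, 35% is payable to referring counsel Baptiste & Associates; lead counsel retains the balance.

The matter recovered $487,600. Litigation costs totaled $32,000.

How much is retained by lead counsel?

$96,642.65

Fee base (net of costs): $487,600 − $32,000 = $455,600
First $94,500 at 43% = $40,635.00
Next $125,500 at 35% = $43,925.00
Next $103,000 at 32% = $32,960.00
Remaining $132,600 at 23.5% = $31,161.00
Fee: $40,635.00 + $43,925.00 + $32,960.00 + $31,161.00 = $148,681.00
Referral share: 35% of $148,681.00 = $52,038.35; lead counsel retains $148,681.00 − $52,038.35 = $96,642.65.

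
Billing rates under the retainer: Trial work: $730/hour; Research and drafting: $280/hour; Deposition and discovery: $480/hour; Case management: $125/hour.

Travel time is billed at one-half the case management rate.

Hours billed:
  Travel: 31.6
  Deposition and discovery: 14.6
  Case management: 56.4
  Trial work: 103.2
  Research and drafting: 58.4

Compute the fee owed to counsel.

Trial work: 103.2 × $730 = $75,336.00
Research and drafting: 58.4 × $280 = $16,352.00
Deposition and discovery: 14.6 × $480 = $7,008.00
Case management: 56.4 × $125 = $7,050.00
Subtotal: $75,336.00 + $16,352.00 + $7,008.00 + $7,050.00 = $105,746.00
Travel: 31.6 × ($125 ÷ 2) = 31.6 × $62.50 = $1,975.00
Total: $105,746.00 + $1,975.00 = $107,721.00

$107,721.00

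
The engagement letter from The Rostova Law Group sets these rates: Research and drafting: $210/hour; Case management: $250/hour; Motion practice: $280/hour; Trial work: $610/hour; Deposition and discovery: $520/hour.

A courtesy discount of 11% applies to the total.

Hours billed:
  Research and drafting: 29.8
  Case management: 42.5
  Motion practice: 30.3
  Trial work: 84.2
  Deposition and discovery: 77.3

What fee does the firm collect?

Research and drafting: 29.8 × $210 = $6,258.00
Case management: 42.5 × $250 = $10,625.00
Motion practice: 30.3 × $280 = $8,484.00
Trial work: 84.2 × $610 = $51,362.00
Deposition and discovery: 77.3 × $520 = $40,196.00
Subtotal: $116,925.00
Less 11% discount: −$12,861.75
Total: $116,925.00 − $12,861.75 = $104,063.25

$104,063.25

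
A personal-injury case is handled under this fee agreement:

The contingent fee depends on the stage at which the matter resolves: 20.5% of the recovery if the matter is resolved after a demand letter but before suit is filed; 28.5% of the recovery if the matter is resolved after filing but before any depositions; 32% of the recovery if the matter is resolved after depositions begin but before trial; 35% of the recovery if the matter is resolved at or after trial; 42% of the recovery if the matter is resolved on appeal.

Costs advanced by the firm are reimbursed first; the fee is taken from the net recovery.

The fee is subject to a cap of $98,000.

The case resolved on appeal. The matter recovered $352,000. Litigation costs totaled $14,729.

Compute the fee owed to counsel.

$98,000.00

Fee base (net of costs): $352,000 − $14,729 = $337,271
The matter resolved on appeal, so the 42% rate applies.
$337,271 × 42% = $141,653.82
$141,653.82 exceeds the $98,000 cap, so the fee is capped at $98,000.00.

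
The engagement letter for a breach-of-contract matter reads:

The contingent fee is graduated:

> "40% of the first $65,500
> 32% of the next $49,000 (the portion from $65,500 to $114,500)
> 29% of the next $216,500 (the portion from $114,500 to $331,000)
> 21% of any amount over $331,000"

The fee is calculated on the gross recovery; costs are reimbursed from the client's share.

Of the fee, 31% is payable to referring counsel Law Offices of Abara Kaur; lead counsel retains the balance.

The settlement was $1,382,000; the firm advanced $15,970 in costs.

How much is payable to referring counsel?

Fee base is the gross recovery, $1,382,000; costs are reimbursed separately.
First $65,500 at 40% = $26,200.00
Next $49,000 at 32% = $15,680.00
Next $216,500 at 29% = $62,785.00
Remaining $1,051,000 at 21% = $220,710.00
Fee: $26,200.00 + $15,680.00 + $62,785.00 + $220,710.00 = $325,375.00
Referral share: 31% of $325,375.00 = $100,866.25; lead counsel retains $325,375.00 − $100,866.25 = $224,508.75.

$100,866.25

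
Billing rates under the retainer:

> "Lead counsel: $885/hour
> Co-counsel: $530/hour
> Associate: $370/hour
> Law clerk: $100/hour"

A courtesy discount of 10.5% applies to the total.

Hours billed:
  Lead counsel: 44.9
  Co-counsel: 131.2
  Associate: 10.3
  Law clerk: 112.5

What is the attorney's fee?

$111,278.48

Lead counsel: 44.9 × $885 = $39,736.50
Co-counsel: 131.2 × $530 = $69,536.00
Associate: 10.3 × $370 = $3,811.00
Law clerk: 112.5 × $100 = $11,250.00
Subtotal: $124,333.50
Less 10.5% discount: −$13,055.02
Total: $124,333.50 − $13,055.02 = $111,278.48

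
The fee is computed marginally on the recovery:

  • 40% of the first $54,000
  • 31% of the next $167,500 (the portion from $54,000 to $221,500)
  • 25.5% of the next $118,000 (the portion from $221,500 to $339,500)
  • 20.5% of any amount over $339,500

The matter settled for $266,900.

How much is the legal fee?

$85,102.00

First $54,000 at 40% = $21,600.00
Next $167,500 at 31% = $51,925.00
Remaining $45,400 at 25.5% = $11,577.00
Fee: $21,600.00 + $51,925.00 + $11,577.00 = $85,102.00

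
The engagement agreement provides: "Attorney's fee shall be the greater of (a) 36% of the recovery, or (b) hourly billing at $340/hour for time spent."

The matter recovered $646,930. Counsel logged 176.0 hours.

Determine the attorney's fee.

$232,894.80

(a) 36% of $646,930 = $232,894.80
(b) 176.0 × $340 = $59,840.00
The greater is (a): $232,894.80.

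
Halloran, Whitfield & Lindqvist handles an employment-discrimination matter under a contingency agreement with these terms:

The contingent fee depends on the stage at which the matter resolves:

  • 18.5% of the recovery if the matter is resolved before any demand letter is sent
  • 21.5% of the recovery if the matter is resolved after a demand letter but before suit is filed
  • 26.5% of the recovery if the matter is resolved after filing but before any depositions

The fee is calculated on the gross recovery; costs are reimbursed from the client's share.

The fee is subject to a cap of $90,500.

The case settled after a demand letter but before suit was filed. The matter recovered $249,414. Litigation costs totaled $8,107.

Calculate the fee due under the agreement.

$53,624.01

Fee base is the gross recovery, $249,414; costs are reimbursed separately.
The matter settled after a demand letter but before suit was filed, so the 21.5% rate applies.
$249,414 × 21.5% = $53,624.01
$53,624.01 is under the $90,500 cap.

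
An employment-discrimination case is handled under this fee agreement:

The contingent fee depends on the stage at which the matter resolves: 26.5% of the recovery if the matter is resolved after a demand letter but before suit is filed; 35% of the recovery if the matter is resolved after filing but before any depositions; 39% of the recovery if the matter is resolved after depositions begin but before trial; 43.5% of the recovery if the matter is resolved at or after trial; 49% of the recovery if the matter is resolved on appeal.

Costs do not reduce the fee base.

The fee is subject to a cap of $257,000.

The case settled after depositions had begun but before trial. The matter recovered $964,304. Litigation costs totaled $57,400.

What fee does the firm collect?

$257,000.00

Fee base is the gross recovery, $964,304; costs are reimbursed separately.
The matter settled after depositions had begun but before trial, so the 39% rate applies.
$964,304 × 39% = $376,078.56
$376,078.56 exceeds the $257,000 cap, so the fee is capped at $257,000.00.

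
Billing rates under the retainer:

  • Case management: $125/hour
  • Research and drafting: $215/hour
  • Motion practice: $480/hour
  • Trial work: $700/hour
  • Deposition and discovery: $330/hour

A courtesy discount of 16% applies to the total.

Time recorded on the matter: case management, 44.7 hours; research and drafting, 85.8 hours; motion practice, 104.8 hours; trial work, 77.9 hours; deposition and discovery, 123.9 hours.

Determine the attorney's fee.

$142,594.62

Case management: 44.7 × $125 = $5,587.50
Research and drafting: 85.8 × $215 = $18,447.00
Motion practice: 104.8 × $480 = $50,304.00
Trial work: 77.9 × $700 = $54,530.00
Deposition and discovery: 123.9 × $330 = $40,887.00
Subtotal: $169,755.50
Less 16% discount: −$27,160.88
Total: $169,755.50 − $27,160.88 = $142,594.62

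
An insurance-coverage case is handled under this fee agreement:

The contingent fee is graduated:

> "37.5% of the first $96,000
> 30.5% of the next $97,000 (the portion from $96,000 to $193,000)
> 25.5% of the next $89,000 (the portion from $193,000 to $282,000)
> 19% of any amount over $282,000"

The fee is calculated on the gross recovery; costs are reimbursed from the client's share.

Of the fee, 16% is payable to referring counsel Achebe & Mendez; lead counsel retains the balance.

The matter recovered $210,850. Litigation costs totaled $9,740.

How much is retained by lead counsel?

Fee base is the gross recovery, $210,850; costs are reimbursed separately.
First $96,000 at 37.5% = $36,000.00
Next $97,000 at 30.5% = $29,585.00
Remaining $17,850 at 25.5% = $4,551.75
Fee: $36,000.00 + $29,585.00 + $4,551.75 = $70,136.75
Referral share: 16% of $70,136.75 = $11,221.88; lead counsel retains $70,136.75 − $11,221.88 = $58,914.87.

$58,914.87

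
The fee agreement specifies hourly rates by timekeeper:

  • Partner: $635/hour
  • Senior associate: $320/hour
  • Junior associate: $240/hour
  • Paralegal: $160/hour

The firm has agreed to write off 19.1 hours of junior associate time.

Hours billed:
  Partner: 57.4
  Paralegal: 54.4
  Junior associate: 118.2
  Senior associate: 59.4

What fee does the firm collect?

Partner: 57.4 × $635 = $36,449.00
Senior associate: 59.4 × $320 = $19,008.00
Junior associate: 118.2 × $240 = $28,368.00
Paralegal: 54.4 × $160 = $8,704.00
Subtotal: $92,529.00
Write-off: 19.1 × $240 = $4,584.00
Total: $92,529.00 − $4,584.00 = $87,945.00

$87,945.00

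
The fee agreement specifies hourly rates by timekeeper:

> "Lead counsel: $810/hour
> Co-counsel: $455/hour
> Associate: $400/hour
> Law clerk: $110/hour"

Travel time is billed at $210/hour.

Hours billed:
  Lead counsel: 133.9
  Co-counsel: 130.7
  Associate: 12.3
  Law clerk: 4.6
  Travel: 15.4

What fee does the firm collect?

$176,587.50

Lead counsel: 133.9 × $810 = $108,459.00
Co-counsel: 130.7 × $455 = $59,468.50
Associate: 12.3 × $400 = $4,920.00
Law clerk: 4.6 × $110 = $506.00
Subtotal: $108,459.00 + $59,468.50 + $4,920.00 + $506.00 = $173,353.50
Travel: 15.4 × $210 = $3,234.00
Total: $173,353.50 + $3,234.00 = $176,587.50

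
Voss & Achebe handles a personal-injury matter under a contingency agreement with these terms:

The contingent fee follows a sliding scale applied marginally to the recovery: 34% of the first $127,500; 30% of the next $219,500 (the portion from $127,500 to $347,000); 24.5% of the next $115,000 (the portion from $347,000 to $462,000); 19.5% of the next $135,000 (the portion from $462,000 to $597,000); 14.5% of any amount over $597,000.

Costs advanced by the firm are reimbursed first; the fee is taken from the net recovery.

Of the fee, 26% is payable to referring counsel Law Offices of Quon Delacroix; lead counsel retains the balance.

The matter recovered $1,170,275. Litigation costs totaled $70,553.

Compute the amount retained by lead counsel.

$175,080.07

Fee base (net of costs): $1,170,275 − $70,553 = $1,099,722
First $127,500 at 34% = $43,350.00
Next $219,500 at 30% = $65,850.00
Next $115,000 at 24.5% = $28,175.00
Next $135,000 at 19.5% = $26,325.00
Remaining $502,722 at 14.5% = $72,894.69
Fee: $43,350.00 + $65,850.00 + $28,175.00 + $26,325.00 + $72,894.69 = $236,594.69
Referral share: 26% of $236,594.69 = $61,514.62; lead counsel retains $236,594.69 − $61,514.62 = $175,080.07.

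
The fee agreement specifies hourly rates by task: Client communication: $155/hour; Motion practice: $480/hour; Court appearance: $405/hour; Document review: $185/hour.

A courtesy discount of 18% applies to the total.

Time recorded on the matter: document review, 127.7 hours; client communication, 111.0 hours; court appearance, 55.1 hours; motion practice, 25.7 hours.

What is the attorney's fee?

Client communication: 111.0 × $155 = $17,205.00
Motion practice: 25.7 × $480 = $12,336.00
Court appearance: 55.1 × $405 = $22,315.50
Document review: 127.7 × $185 = $23,624.50
Subtotal: $75,481.00
Less 18% discount: −$13,586.58
Total: $75,481.00 − $13,586.58 = $61,894.42

$61,894.42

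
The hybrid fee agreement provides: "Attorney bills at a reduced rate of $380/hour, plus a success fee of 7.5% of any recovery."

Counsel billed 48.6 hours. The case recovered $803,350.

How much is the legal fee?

$78,719.25

Hourly: 48.6 × $380 = $18,468.00
Success fee: 7.5% of $803,350 = $60,251.25
Total: $18,468.00 + $60,251.25 = $78,719.25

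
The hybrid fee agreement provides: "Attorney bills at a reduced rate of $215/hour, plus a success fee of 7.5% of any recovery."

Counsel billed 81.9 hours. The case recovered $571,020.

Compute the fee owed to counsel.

Hourly: 81.9 × $215 = $17,608.50
Success fee: 7.5% of $571,020 = $42,826.50
Total: $17,608.50 + $42,826.50 = $60,435.00

$60,435.00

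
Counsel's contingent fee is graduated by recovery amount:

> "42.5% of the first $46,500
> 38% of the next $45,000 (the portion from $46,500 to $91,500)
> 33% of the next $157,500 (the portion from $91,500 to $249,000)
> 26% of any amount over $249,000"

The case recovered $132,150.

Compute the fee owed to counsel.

First $46,500 at 42.5% = $19,762.50
Next $45,000 at 38% = $17,100.00
Remaining $40,650 at 33% = $13,414.50
Fee: $19,762.50 + $17,100.00 + $13,414.50 = $50,277.00

$50,277.00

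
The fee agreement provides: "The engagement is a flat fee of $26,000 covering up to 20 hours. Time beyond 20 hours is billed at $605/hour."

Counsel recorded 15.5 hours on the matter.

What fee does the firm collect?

15.5 hours is within the 20-hour scope; only the flat fee applies.

$26,000.00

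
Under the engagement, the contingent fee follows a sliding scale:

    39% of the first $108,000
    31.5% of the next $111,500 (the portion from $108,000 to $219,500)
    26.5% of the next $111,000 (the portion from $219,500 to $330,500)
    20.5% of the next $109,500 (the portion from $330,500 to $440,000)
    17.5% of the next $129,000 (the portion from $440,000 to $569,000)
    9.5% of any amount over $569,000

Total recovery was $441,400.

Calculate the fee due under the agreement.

First $108,000 at 39% = $42,120.00
Next $111,500 at 31.5% = $35,122.50
Next $111,000 at 26.5% = $29,415.00
Next $109,500 at 20.5% = $22,447.50
Remaining $1,400 at 17.5% = $245.00
Fee: $42,120.00 + $35,122.50 + $29,415.00 + $22,447.50 + $245.00 = $129,350.00

$129,350.00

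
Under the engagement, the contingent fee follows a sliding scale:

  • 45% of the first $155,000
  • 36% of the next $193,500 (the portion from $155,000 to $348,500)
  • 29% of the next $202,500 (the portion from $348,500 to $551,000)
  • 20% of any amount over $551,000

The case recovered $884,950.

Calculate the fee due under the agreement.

First $155,000 at 45% = $69,750.00
Next $193,500 at 36% = $69,660.00
Next $202,500 at 29% = $58,725.00
Remaining $333,950 at 20% = $66,790.00
Fee: $69,750.00 + $69,660.00 + $58,725.00 + $66,790.00 = $264,925.00

$264,925.00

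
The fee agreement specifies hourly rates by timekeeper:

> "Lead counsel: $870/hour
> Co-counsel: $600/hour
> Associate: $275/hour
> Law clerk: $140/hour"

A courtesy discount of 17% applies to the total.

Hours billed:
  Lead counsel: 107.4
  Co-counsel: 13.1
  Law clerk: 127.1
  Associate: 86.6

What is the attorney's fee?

$118,612.81

Lead counsel: 107.4 × $870 = $93,438.00
Co-counsel: 13.1 × $600 = $7,860.00
Associate: 86.6 × $275 = $23,815.00
Law clerk: 127.1 × $140 = $17,794.00
Subtotal: $142,907.00
Less 17% discount: −$24,294.19
Total: $142,907.00 − $24,294.19 = $118,612.81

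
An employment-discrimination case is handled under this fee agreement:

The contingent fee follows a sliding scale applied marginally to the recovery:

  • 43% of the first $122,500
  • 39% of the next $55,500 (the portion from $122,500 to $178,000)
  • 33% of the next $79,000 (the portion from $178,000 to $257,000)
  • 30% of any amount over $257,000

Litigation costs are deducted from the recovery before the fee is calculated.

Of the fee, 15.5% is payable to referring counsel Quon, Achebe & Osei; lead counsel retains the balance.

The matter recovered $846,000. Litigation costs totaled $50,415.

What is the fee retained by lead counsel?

$221,360.85

Fee base (net of costs): $846,000 − $50,415 = $795,585
First $122,500 at 43% = $52,675.00
Next $55,500 at 39% = $21,645.00
Next $79,000 at 33% = $26,070.00
Remaining $538,585 at 30% = $161,575.50
Fee: $52,675.00 + $21,645.00 + $26,070.00 + $161,575.50 = $261,965.50
Referral share: 15.5% of $261,965.50 = $40,604.65; lead counsel retains $261,965.50 − $40,604.65 = $221,360.85.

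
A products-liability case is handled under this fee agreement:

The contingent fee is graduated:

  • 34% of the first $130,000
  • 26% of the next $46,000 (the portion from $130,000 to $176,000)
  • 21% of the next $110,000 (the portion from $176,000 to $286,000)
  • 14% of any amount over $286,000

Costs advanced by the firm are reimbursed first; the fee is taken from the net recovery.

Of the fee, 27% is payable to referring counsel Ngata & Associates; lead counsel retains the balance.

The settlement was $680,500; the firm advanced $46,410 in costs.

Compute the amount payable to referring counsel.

Fee base (net of costs): $680,500 − $46,410 = $634,090
First $130,000 at 34% = $44,200.00
Next $46,000 at 26% = $11,960.00
Next $110,000 at 21% = $23,100.00
Remaining $348,090 at 14% = $48,732.60
Fee: $44,200.00 + $11,960.00 + $23,100.00 + $48,732.60 = $127,992.60
Referral share: 27% of $127,992.60 = $34,558.00; lead counsel retains $127,992.60 − $34,558.00 = $93,434.60.

$34,558.00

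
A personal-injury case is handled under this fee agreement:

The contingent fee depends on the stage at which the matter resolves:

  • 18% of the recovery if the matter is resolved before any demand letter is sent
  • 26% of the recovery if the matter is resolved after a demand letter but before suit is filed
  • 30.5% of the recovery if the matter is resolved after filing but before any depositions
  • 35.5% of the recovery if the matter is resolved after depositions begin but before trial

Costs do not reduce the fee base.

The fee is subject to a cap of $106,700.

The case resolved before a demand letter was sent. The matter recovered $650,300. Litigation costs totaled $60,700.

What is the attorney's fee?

$106,700.00

Fee base is the gross recovery, $650,300; costs are reimbursed separately.
The matter resolved before a demand letter was sent, so the 18% rate applies.
$650,300 × 18% = $117,054.00
$117,054.00 exceeds the $106,700 cap, so the fee is capped at $106,700.00.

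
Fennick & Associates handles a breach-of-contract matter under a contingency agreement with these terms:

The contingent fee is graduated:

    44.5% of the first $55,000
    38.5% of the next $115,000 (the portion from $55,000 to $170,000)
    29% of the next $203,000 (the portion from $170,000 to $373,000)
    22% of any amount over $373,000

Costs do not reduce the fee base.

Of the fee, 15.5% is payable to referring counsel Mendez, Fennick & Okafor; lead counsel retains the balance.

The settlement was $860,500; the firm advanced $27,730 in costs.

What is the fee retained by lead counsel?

$198,465.15

Fee base is the gross recovery, $860,500; costs are reimbursed separately.
First $55,000 at 44.5% = $24,475.00
Next $115,000 at 38.5% = $44,275.00
Next $203,000 at 29% = $58,870.00
Remaining $487,500 at 22% = $107,250.00
Fee: $24,475.00 + $44,275.00 + $58,870.00 + $107,250.00 = $234,870.00
Referral share: 15.5% of $234,870.00 = $36,404.85; lead counsel retains $234,870.00 − $36,404.85 = $198,465.15.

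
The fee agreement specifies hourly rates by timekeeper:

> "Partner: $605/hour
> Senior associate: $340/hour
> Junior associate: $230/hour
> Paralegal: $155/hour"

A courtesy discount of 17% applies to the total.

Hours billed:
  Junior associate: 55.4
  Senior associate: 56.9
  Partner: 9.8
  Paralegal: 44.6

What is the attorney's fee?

Partner: 9.8 × $605 = $5,929.00
Senior associate: 56.9 × $340 = $19,346.00
Junior associate: 55.4 × $230 = $12,742.00
Paralegal: 44.6 × $155 = $6,913.00
Subtotal: $44,930.00
Less 17% discount: −$7,638.10
Total: $44,930.00 − $7,638.10 = $37,291.90

$37,291.90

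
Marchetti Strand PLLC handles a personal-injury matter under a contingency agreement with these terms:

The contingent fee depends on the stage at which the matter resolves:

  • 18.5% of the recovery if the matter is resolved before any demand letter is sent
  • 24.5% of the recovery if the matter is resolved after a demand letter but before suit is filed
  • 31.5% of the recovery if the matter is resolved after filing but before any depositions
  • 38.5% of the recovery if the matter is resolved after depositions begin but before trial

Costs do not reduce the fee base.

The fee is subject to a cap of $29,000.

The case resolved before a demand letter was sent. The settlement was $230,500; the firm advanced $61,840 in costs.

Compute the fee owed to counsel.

Fee base is the gross recovery, $230,500; costs are reimbursed separately.
The matter resolved before a demand letter was sent, so the 18.5% rate applies.
$230,500 × 18.5% = $42,642.50
$42,642.50 exceeds the $29,000 cap, so the fee is capped at $29,000.00.

$29,000.00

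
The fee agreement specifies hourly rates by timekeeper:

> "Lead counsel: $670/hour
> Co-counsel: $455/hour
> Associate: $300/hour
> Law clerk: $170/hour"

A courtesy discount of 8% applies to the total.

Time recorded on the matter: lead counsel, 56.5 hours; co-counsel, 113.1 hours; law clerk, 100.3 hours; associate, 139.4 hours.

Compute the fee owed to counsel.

Lead counsel: 56.5 × $670 = $37,855.00
Co-counsel: 113.1 × $455 = $51,460.50
Associate: 139.4 × $300 = $41,820.00
Law clerk: 100.3 × $170 = $17,051.00
Subtotal: $148,186.50
Less 8% discount: −$11,854.92
Total: $148,186.50 − $11,854.92 = $136,331.58

$136,331.58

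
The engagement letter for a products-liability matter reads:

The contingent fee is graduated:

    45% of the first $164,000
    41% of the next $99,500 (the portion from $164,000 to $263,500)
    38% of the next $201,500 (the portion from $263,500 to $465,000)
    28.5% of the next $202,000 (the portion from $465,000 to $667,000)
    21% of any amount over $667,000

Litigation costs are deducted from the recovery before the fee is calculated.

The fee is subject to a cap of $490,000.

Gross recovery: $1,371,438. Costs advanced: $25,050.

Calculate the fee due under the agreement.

$391,406.48

Fee base (net of costs): $1,371,438 − $25,050 = $1,346,388
First $164,000 at 45% = $73,800.00
Next $99,500 at 41% = $40,795.00
Next $201,500 at 38% = $76,570.00
Next $202,000 at 28.5% = $57,570.00
Remaining $679,388 at 21% = $142,671.48
Fee: $73,800.00 + $40,795.00 + $76,570.00 + $57,570.00 + $142,671.48 = $391,406.48
$391,406.48 is under the $490,000 cap.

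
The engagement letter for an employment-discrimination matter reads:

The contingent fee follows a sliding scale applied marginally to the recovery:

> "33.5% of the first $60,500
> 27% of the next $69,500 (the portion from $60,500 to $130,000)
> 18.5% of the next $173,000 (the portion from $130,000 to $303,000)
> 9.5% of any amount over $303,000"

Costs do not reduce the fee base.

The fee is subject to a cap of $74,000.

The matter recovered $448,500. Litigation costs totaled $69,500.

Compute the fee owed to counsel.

$74,000.00

Fee base is the gross recovery, $448,500; costs are reimbursed separately.
First $60,500 at 33.5% = $20,267.50
Next $69,500 at 27% = $18,765.00
Next $173,000 at 18.5% = $32,005.00
Remaining $145,500 at 9.5% = $13,822.50
Fee: $20,267.50 + $18,765.00 + $32,005.00 + $13,822.50 = $84,860.00
$84,860.00 exceeds the $74,000 cap, so the fee is capped at $74,000.00.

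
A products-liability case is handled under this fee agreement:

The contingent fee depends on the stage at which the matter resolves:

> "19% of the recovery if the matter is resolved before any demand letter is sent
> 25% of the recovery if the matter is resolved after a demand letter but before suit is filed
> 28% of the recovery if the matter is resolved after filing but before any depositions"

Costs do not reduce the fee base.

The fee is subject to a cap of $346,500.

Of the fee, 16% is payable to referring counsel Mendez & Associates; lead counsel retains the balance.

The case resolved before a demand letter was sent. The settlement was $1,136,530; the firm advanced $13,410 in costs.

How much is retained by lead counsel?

$181,390.19

Fee base is the gross recovery, $1,136,530; costs are reimbursed separately.
The matter resolved before a demand letter was sent, so the 19% rate applies.
$1,136,530 × 19% = $215,940.70
$215,940.70 is under the $346,500 cap.
Referral share: 16% of $215,940.70 = $34,550.51; lead counsel retains $215,940.70 − $34,550.51 = $181,390.19.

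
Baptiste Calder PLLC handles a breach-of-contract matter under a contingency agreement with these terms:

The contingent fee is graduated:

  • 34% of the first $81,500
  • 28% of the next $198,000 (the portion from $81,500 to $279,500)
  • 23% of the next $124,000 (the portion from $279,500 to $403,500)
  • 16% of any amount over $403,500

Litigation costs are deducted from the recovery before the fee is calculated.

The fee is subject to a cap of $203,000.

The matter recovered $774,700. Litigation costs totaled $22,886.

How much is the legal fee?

$167,400.24

Fee base (net of costs): $774,700 − $22,886 = $751,814
First $81,500 at 34% = $27,710.00
Next $198,000 at 28% = $55,440.00
Next $124,000 at 23% = $28,520.00
Remaining $348,314 at 16% = $55,730.24
Fee: $27,710.00 + $55,440.00 + $28,520.00 + $55,730.24 = $167,400.24
$167,400.24 is under the $203,000 cap.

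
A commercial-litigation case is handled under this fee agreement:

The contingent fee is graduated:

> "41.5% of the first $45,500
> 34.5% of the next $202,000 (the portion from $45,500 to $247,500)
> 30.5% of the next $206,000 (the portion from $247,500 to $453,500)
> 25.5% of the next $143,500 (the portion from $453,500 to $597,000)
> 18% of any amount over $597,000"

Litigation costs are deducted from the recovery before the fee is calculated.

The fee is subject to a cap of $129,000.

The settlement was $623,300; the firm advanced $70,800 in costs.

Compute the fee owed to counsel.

Fee base (net of costs): $623,300 − $70,800 = $552,500
First $45,500 at 41.5% = $18,882.50
Next $202,000 at 34.5% = $69,690.00
Next $206,000 at 30.5% = $62,830.00
Remaining $99,000 at 25.5% = $25,245.00
Fee: $18,882.50 + $69,690.00 + $62,830.00 + $25,245.00 = $176,647.50
$176,647.50 exceeds the $129,000 cap, so the fee is capped at $129,000.00.

$129,000.00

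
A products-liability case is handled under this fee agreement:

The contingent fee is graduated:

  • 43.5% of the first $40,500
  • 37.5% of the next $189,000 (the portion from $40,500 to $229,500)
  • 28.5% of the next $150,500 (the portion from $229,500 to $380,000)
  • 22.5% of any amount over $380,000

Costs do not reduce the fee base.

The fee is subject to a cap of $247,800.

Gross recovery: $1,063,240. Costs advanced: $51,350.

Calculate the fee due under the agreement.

$247,800.00

Fee base is the gross recovery, $1,063,240; costs are reimbursed separately.
First $40,500 at 43.5% = $17,617.50
Next $189,000 at 37.5% = $70,875.00
Next $150,500 at 28.5% = $42,892.50
Remaining $683,240 at 22.5% = $153,729.00
Fee: $17,617.50 + $70,875.00 + $42,892.50 + $153,729.00 = $285,114.00
$285,114.00 exceeds the $247,800 cap, so the fee is capped at $247,800.00.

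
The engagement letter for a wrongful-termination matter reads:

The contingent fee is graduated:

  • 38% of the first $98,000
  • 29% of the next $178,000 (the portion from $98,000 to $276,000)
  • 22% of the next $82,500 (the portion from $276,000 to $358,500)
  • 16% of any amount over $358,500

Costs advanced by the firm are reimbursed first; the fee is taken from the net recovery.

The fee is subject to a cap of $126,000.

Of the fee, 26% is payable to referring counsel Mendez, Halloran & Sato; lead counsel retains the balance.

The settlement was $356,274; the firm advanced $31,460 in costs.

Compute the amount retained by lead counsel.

Fee base (net of costs): $356,274 − $31,460 = $324,814
First $98,000 at 38% = $37,240.00
Next $178,000 at 29% = $51,620.00
Remaining $48,814 at 22% = $10,739.08
Fee: $37,240.00 + $51,620.00 + $10,739.08 = $99,599.08
$99,599.08 is under the $126,000 cap.
Referral share: 26% of $99,599.08 = $25,895.76; lead counsel retains $99,599.08 − $25,895.76 = $73,703.32.

$73,703.32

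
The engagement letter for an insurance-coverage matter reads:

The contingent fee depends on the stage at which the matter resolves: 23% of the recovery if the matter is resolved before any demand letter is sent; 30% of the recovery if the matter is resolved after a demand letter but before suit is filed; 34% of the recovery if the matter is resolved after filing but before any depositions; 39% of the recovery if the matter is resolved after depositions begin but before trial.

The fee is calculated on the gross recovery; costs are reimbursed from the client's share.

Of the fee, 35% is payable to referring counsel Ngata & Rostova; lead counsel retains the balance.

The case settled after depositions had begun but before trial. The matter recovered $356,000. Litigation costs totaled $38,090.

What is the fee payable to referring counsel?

Fee base is the gross recovery, $356,000; costs are reimbursed separately.
The matter settled after depositions had begun but before trial, so the 39% rate applies.
$356,000 × 39% = $138,840.00
Referral share: 35% of $138,840.00 = $48,594.00; lead counsel retains $138,840.00 − $48,594.00 = $90,246.00.

$48,594.00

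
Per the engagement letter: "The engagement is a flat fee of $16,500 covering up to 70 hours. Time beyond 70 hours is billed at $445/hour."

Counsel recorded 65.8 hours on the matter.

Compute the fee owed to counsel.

65.8 hours is within the 70-hour scope; only the flat fee applies.

$16,500.00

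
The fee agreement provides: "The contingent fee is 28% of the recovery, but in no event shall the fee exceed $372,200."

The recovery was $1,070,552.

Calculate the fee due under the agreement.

28% of $1,070,552 = $299,754.56
That is under the $372,200 cap.

$299,754.56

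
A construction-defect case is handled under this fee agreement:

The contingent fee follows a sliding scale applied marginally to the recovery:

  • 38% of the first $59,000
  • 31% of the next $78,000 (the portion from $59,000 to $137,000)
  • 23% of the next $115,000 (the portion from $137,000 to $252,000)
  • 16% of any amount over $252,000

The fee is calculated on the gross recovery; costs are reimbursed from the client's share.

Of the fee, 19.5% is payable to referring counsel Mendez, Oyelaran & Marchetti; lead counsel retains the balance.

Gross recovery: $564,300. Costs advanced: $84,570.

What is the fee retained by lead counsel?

Fee base is the gross recovery, $564,300; costs are reimbursed separately.
First $59,000 at 38% = $22,420.00
Next $78,000 at 31% = $24,180.00
Next $115,000 at 23% = $26,450.00
Remaining $312,300 at 16% = $49,968.00
Fee: $22,420.00 + $24,180.00 + $26,450.00 + $49,968.00 = $123,018.00
Referral share: 19.5% of $123,018.00 = $23,988.51; lead counsel retains $123,018.00 − $23,988.51 = $99,029.49.

$99,029.49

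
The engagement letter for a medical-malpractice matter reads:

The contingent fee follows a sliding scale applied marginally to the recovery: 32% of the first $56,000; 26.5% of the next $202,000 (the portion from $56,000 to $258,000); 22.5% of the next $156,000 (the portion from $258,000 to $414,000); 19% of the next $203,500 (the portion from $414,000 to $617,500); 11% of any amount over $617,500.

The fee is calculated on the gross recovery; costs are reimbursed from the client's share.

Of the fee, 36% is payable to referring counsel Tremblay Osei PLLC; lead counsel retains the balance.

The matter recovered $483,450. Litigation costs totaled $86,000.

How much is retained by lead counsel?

Fee base is the gross recovery, $483,450; costs are reimbursed separately.
First $56,000 at 32% = $17,920.00
Next $202,000 at 26.5% = $53,530.00
Next $156,000 at 22.5% = $35,100.00
Remaining $69,450 at 19% = $13,195.50
Fee: $17,920.00 + $53,530.00 + $35,100.00 + $13,195.50 = $119,745.50
Referral share: 36% of $119,745.50 = $43,108.38; lead counsel retains $119,745.50 − $43,108.38 = $76,637.12.

$76,637.12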